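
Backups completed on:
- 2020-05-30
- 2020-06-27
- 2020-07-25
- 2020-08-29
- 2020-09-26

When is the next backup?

2020-10-31

These are Saturdays with 28, 28, 35, 28-day gaps.
Each is the final Saturday of its month — 2020-05-30 is past the 28th, so '4th Saturday' doesn't fit.
October 2020 ends with Saturday 2020-10-31.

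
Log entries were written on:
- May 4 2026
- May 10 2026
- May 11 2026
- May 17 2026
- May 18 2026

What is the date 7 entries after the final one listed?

Jun 14 2026

The gap pattern 6, 1, 6, 1 repeats every 2 events.
These are the Mondays and Sundays of each week.
Next Sunday: May 24 2026.
Next Monday: May 25 2026.
The following Sunday is May 31 2026.
The following Monday is Jun 1 2026.
The following Sunday is Jun 7 2026.
Next Monday: Jun 8 2026.
The following Sunday is Jun 14 2026.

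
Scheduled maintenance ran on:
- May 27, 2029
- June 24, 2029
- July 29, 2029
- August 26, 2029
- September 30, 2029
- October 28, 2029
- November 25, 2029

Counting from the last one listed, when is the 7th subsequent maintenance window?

These are Sundays with 28, 35, 28, 35, 28, 28-day gaps.
Each is the final Sunday of its month — July 29, 2029 is past the 28th, so '4th Sunday' doesn't fit.
Last Sunday of December 2029: December 30, 2029.
Last Sunday of January 2030: January 27, 2030.
February 2030 ends with Sunday February 24, 2030.
Last Sunday of March 2030: March 31, 2030.
April 2030 ends with Sunday April 28, 2030.
Last Sunday of May 2030: May 26, 2030.
Last Sunday of June 2030: June 30, 2030.

June 30, 2030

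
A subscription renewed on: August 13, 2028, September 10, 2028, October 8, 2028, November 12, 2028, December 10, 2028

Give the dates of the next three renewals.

January 14, 2029; February 11, 2029; March 11, 2029

Gaps: 28, 28, 35, 28 days — a mix of 28 and 35. Every date is a Sunday.
Each is the 2nd Sunday of its month.
January 2029 — 2nd Sunday is January 14, 2029.
February 2029 — 2nd Sunday is February 11, 2029.
2nd Sunday of March 2029: March 11, 2029.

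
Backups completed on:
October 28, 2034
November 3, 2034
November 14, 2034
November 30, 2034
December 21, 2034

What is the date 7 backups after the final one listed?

Gaps: 6, 11, 16, 21 days — each gap is 5 larger than the previous one.
Next gap: 26 days. December 21, 2034 + 26 days = January 16, 2035.
Next gap: 31 days. January 16, 2035 + 31 days = February 16, 2035.
Next gap: 36 days. February 16, 2035 + 36 days = March 24, 2035.
Next gap: 41 days. March 24, 2035 + 41 days = May 4, 2035.
Next gap: 46 days. May 4, 2035 + 46 days = June 19, 2035.
Next gap: 51 days. June 19, 2035 + 51 days = August 9, 2035.
Next gap: 56 days. August 9, 2035 + 56 days = October 4, 2035.

October 4, 2035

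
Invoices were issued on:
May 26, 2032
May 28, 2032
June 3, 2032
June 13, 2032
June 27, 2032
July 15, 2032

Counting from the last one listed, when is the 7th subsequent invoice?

The spacing grows by 4 each time: 2, 6, 10, 14, 18 days.
Next gap: 22 days. July 15, 2032 + 22 days = August 6, 2032.
Next gap: 26 days. August 6, 2032 + 26 days = September 1, 2032.
Next gap: 30 days. September 1, 2032 + 30 days = October 1, 2032.
Next gap: 34 days. October 1, 2032 + 34 days = November 4, 2032.
Next gap: 38 days. November 4, 2032 + 38 days = December 12, 2032.
Next gap: 42 days. December 12, 2032 + 42 days = January 23, 2033.
Next gap: 46 days. January 23, 2033 + 46 days = March 10, 2033.

March 10, 2033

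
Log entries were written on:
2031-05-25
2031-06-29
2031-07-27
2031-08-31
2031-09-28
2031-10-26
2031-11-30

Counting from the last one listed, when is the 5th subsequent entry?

All Sundays; the gaps (35, 28, 35, 28, 28, 35) vary with month length.
This is the last Sunday of each month.
December 2031 ends with Sunday 2031-12-28.
Last Sunday of January 2032: 2032-01-25.
Last Sunday of February 2032: 2032-02-29.
Last Sunday of March 2032: 2032-03-28.
April 2032 ends with Sunday 2032-04-25.

2032-04-25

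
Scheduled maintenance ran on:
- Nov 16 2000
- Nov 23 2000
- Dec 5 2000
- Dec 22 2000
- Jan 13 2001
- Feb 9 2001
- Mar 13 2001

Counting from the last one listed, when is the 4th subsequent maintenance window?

Sep 7 2001

Gaps: 7, 12, 17, 22, 27, 32 days — each gap is 5 larger than the previous one.
Next gap: 37 days. Mar 13 2001 + 37 days = Apr 19 2001.
Next gap: 42 days. Apr 19 2001 + 42 days = May 31 2001.
Next gap: 47 days. May 31 2001 + 47 days = Jul 17 2001.
Next gap: 52 days. Jul 17 2001 + 52 days = Sep 7 2001.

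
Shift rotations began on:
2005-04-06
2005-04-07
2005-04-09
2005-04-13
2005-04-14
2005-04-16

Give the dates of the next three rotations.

Gaps: 1, 2, 4, 1, 2 days — not constant, but cyclic with period 3.
The events fall on every Wednesday, Thursday and Saturday.
The following Wednesday is 2005-04-20.
The following Thursday is 2005-04-21.
Next Saturday: 2005-04-23.

2005-04-20, 2005-04-21, 2005-04-23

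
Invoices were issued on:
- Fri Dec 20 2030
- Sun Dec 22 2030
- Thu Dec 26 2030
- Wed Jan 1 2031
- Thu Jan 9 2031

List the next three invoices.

Intervals are 2, 4, 6, 8 days — an arithmetic progression with common difference 2.
Next gap: 10 days. Thu Jan 9 2031 + 10 days = Sun Jan 19 2031.
Next gap: 12 days. Sun Jan 19 2031 + 12 days = Fri Jan 31 2031.
Next gap: 14 days. Fri Jan 31 2031 + 14 days = Fri Feb 14 2031.

Sun Jan 19 2031, Fri Jan 31 2031, Fri Feb 14 2031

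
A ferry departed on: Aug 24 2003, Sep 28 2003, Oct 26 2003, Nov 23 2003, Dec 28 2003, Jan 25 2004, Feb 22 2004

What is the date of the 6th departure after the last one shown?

Aug 22 2004

These are Sundays at 28- or 35-day spacing (35, 28, 28, 35, 28, 28).
The pattern: 4th Sunday of the month.
March 2004 — 4th Sunday is Mar 28 2004.
April 2004 — 4th Sunday is Apr 25 2004.
4th Sunday of May 2004: May 23 2004.
June 2004 — 4th Sunday is Jun 27 2004.
4th Sunday of July 2004: Jul 25 2004.
August 2004 — 4th Sunday is Aug 22 2004.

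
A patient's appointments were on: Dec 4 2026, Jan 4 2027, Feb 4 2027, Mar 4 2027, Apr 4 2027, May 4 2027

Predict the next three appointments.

Jun 4 2027, Jul 4 2027, Aug 4 2027

Each date is the 4th; the gaps (31, 31, 28, 31, 30) track the month lengths.
The rule is the 4th of each month.
Next: June 2027 → Jun 4 2027.
Next: July 2027 → Jul 4 2027.
Next: August 2027 → Aug 4 2027.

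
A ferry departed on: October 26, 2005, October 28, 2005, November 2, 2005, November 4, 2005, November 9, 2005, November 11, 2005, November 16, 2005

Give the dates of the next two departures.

The gap pattern 2, 5, 2, 5, 2, 5 repeats every 2 events.
These are the Wednesdays and Fridays of each week.
Next Friday: November 18, 2005.
Next Wednesday: November 23, 2005.

November 18, 2005; November 23, 2005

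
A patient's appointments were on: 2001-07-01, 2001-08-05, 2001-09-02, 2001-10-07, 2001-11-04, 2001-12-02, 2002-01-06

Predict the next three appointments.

2002-02-03, 2002-03-03, 2002-04-07

All dates are Sundays, 35, 28, 35, 28, 28, 35 days apart.
Specifically, the 1st Sunday of each month.
1st Sunday of February 2002: 2002-02-03.
March 2002 — 1st Sunday is 2002-03-03.
April 2002 — 1st Sunday is 2002-04-07.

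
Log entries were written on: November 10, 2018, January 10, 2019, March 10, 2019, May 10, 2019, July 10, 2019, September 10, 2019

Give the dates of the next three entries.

November 10, 2019; January 10, 2020; March 10, 2020

Each date is the 10th; the gaps (61, 59, 61, 61, 62) track the month lengths.
The rule is the 10th of every 2 months.
November 2019: November 10, 2019.
Next: January 2020 → January 10, 2020.
Next: March 2020 → March 10, 2020.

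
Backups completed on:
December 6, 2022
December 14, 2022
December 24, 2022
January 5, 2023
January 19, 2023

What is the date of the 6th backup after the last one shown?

May 25, 2023

The spacing grows by 2 each time: 8, 10, 12, 14 days.
Next gap: 16 days. January 19, 2023 + 16 days = February 4, 2023.
Next gap: 18 days. February 4, 2023 + 18 days = February 22, 2023.
Next gap: 20 days. February 22, 2023 + 20 days = March 14, 2023.
Next gap: 22 days. March 14, 2023 + 22 days = April 5, 2023.
Next gap: 24 days. April 5, 2023 + 24 days = April 29, 2023.
Next gap: 26 days. April 29, 2023 + 26 days = May 25, 2023.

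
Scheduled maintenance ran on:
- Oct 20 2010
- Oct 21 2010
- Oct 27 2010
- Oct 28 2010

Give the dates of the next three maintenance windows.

The gap pattern 1, 6, 1 repeats every 2 events.
These are the Wednesdays and Thursdays of each week.
Next Wednesday: Nov 3 2010.
Next Thursday: Nov 4 2010.
Next Wednesday: Nov 10 2010.

Nov 3 2010, Nov 4 2010, Nov 10 2010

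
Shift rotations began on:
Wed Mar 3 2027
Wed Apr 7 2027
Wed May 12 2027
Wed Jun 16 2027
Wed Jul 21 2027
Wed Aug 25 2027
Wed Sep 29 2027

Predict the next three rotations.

Every event comes 35 days after the last (35, 35, 35, 35, 35, 35).
Wed Sep 29 2027 + 35 days = Wed Nov 3 2027.
Wed Nov 3 2027 + 35 days = Wed Dec 8 2027.
Wed Dec 8 2027 + 35 days = Wed Jan 12 2028.

Wed Nov 3 2027, Wed Dec 8 2027, Wed Jan 12 2028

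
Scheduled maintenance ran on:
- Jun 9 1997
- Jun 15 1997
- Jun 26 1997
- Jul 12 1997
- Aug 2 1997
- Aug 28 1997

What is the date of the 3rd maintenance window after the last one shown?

Dec 14 1997

Gaps: 6, 11, 16, 21, 26 days — each gap is 5 larger than the previous one.
Next gap: 31 days. Aug 28 1997 + 31 days = Sep 28 1997.
Next gap: 36 days. Sep 28 1997 + 36 days = Nov 3 1997.
Next gap: 41 days. Nov 3 1997 + 41 days = Dec 14 1997.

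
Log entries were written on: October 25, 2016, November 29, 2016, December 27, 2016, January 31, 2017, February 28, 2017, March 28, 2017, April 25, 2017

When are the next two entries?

These are Tuesdays with 35, 28, 35, 28, 28, 28-day gaps.
Each is the final Tuesday of its month — November 29, 2016 is past the 28th, so '4th Tuesday' doesn't fit.
May 2017 ends with Tuesday May 30, 2017.
June 2017 ends with Tuesday June 27, 2017.

May 30, 2017; June 27, 2017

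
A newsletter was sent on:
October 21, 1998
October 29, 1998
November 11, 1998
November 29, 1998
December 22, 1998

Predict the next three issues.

The spacing grows by 5 each time: 8, 13, 18, 23 days.
Next gap: 28 days. December 22, 1998 + 28 days = January 19, 1999.
Next gap: 33 days. January 19, 1999 + 33 days = February 21, 1999.
Next gap: 38 days. February 21, 1999 + 38 days = March 31, 1999.

January 19, 1999; February 21, 1999; March 31, 1999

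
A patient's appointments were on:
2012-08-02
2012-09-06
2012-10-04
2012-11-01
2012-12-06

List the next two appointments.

Gaps: 35, 28, 28, 35 days — a mix of 28 and 35. Every date is a Thursday.
Each is the 1st Thursday of its month.
January 2013 — 1st Thursday is 2013-01-03.
1st Thursday of February 2013: 2013-02-07.

2013-01-03, 2013-02-07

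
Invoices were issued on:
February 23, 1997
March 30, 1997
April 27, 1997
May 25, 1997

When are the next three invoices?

Every date is a Sunday; gaps 35, 28, 28 days.
Each is the last Sunday of its month (at least one falls on the 29th or later, ruling out '4th Sunday').
June 1997 ends with Sunday June 29, 1997.
July 1997 ends with Sunday July 27, 1997.
Last Sunday of August 1997: August 31, 1997.

June 29, 1997; July 27, 1997; August 31, 1997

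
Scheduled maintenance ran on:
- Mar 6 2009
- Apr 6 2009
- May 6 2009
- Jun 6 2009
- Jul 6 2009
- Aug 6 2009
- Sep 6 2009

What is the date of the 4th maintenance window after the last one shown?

Each date is the 6th; the gaps (31, 30, 31, 30, 31, 31) track the month lengths.
The rule is the 6th of each month.
October 2009: Oct 6 2009.
November 2009: Nov 6 2009.
December 2009: Dec 6 2009.
Next: January 2010 → Jan 6 2010.

Jan 6 2010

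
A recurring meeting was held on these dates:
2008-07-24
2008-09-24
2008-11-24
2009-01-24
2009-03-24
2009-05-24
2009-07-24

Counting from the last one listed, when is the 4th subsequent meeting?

Gaps: 62, 61, 61, 59, 61, 61 days — not constant. Every event is on the 24th of the month.
Pattern: the 24th of every 2 months.
Next: September 2009 → 2009-09-24.
Next: November 2009 → 2009-11-24.
January 2010: 2010-01-24.
March 2010: 2010-03-24.

2010-03-24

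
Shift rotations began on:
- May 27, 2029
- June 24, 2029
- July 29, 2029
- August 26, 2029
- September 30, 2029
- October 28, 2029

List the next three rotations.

November 25, 2029; December 30, 2029; January 27, 2030

These are Sundays with 28, 35, 28, 35, 28-day gaps.
Each is the final Sunday of its month — July 29, 2029 is past the 28th, so '4th Sunday' doesn't fit.
Last Sunday of November 2029: November 25, 2029.
Last Sunday of December 2029: December 30, 2029.
January 2030 ends with Sunday January 27, 2030.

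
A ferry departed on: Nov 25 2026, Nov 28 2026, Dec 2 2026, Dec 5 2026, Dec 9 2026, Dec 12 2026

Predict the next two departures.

The gap pattern 3, 4, 3, 4, 3 repeats every 2 events.
These are the Wednesdays and Saturdays of each week.
Next Wednesday: Dec 16 2026.
Next Saturday: Dec 19 2026.

Dec 16 2026, Dec 19 2026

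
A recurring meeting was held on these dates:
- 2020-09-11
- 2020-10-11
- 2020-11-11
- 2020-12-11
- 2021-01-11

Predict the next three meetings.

The day-of-month is always 11 (30, 31, 30, 31 days between events).
So this recurs on the 11th of each month.
February 2021: 2021-02-11.
Next: March 2021 → 2021-03-11.
April 2021: 2021-04-11.

2021-02-11, 2021-03-11, 2021-04-11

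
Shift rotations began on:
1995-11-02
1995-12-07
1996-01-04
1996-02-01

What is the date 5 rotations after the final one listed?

1996-07-04

These are Thursdays at 28- or 35-day spacing (35, 28, 28).
The pattern: 1st Thursday of the month.
March 1996 — 1st Thursday is 1996-03-07.
April 1996 — 1st Thursday is 1996-04-04.
1st Thursday of May 1996: 1996-05-02.
1st Thursday of June 1996: 1996-06-06.
1st Thursday of July 1996: 1996-07-04.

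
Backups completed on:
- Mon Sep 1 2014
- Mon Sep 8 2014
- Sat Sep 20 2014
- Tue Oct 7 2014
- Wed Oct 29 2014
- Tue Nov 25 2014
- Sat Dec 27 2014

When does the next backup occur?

Mon Feb 2 2015

Intervals are 7, 12, 17, 22, 27, 32 days — an arithmetic progression with common difference 5.
Next gap: 37 days. Sat Dec 27 2014 + 37 days = Mon Feb 2 2015.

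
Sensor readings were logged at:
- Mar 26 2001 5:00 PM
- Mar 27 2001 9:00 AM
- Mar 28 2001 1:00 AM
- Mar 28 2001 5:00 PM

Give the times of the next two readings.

The interval is a steady 16 hours (16, 16, 16).
Mar 28 2001 5:00 PM + 16 h = Mar 29 2001 9:00 AM.
Mar 29 2001 9:00 AM + 16 h = Mar 30 2001 1:00 AM.

Mar 29 2001 9:00 AM, Mar 30 2001 1:00 AM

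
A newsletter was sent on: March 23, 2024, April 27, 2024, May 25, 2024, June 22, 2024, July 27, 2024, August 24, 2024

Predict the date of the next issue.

September 28, 2024

All dates are Saturdays, 35, 28, 28, 35, 28 days apart.
Specifically, the 4th Saturday of each month.
4th Saturday of September 2024: September 28, 2024.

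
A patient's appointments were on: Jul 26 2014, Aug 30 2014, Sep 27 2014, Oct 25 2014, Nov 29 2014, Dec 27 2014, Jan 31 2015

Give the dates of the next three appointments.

Feb 28 2015, Mar 28 2015, Apr 25 2015

These are Saturdays with 35, 28, 28, 35, 28, 35-day gaps.
Each is the final Saturday of its month — Aug 30 2014 is past the 28th, so '4th Saturday' doesn't fit.
Last Saturday of February 2015: Feb 28 2015.
March 2015 ends with Saturday Mar 28 2015.
April 2015 ends with Saturday Apr 25 2015.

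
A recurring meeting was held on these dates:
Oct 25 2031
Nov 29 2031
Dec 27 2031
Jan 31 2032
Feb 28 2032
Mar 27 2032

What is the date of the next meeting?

All Saturdays; the gaps (35, 28, 35, 28, 28) vary with month length.
This is the last Saturday of each month.
Last Saturday of April 2032: Apr 24 2032.

Apr 24 2032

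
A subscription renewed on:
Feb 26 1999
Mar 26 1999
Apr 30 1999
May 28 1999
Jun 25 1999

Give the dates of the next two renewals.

Jul 30 1999, Aug 27 1999

These are Fridays with 28, 35, 28, 28-day gaps.
Each is the final Friday of its month — Apr 30 1999 is past the 28th, so '4th Friday' doesn't fit.
Last Friday of July 1999: Jul 30 1999.
Last Friday of August 1999: Aug 27 1999.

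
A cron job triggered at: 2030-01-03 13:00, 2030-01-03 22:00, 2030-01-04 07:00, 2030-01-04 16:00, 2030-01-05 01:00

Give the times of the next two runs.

2030-01-05 10:00, 2030-01-05 19:00

The interval is a steady 9 hours (9, 9, 9, 9).
2030-01-05 01:00 + 9 h = 2030-01-05 10:00.
2030-01-05 10:00 + 9 h = 2030-01-05 19:00.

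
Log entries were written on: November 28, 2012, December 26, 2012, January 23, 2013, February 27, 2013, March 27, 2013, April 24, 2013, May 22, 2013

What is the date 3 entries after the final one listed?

All dates are Wednesdays, 28, 28, 35, 28, 28, 28 days apart.
Specifically, the 4th Wednesday of each month.
4th Wednesday of June 2013: June 26, 2013.
4th Wednesday of July 2013: July 24, 2013.
August 2013 — 4th Wednesday is August 28, 2013.

August 28, 2013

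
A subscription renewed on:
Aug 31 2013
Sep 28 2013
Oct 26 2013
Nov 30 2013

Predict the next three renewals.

Dec 28 2013, Jan 25 2014, Feb 22 2014

All Saturdays; the gaps (28, 28, 35) vary with month length.
This is the last Saturday of each month.
Last Saturday of December 2013: Dec 28 2013.
January 2014 ends with Saturday Jan 25 2014.
February 2014 ends with Saturday Feb 22 2014.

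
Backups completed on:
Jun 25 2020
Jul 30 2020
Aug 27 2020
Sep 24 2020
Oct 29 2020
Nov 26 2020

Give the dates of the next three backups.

All Thursdays; the gaps (35, 28, 28, 35, 28) vary with month length.
This is the last Thursday of each month.
Last Thursday of December 2020: Dec 31 2020.
January 2021 ends with Thursday Jan 28 2021.
February 2021 ends with Thursday Feb 25 2021.

Dec 31 2020, Jan 28 2021, Feb 25 2021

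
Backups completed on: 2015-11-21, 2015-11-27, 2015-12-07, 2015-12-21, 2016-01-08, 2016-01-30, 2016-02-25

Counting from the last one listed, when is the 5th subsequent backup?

Intervals are 6, 10, 14, 18, 22, 26 days — an arithmetic progression with common difference 4.
Next gap: 30 days. 2016-02-25 + 30 days = 2016-03-26.
Next gap: 34 days. 2016-03-26 + 34 days = 2016-04-29.
Next gap: 38 days. 2016-04-29 + 38 days = 2016-06-06.
Next gap: 42 days. 2016-06-06 + 42 days = 2016-07-18.
Next gap: 46 days. 2016-07-18 + 46 days = 2016-09-02.

2016-09-02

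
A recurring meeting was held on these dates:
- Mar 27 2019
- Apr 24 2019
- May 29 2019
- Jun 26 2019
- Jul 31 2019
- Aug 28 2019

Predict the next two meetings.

Sep 25 2019, Oct 30 2019

These are Wednesdays with 28, 35, 28, 35, 28-day gaps.
Each is the final Wednesday of its month — May 29 2019 is past the 28th, so '4th Wednesday' doesn't fit.
September 2019 ends with Wednesday Sep 25 2019.
October 2019 ends with Wednesday Oct 30 2019.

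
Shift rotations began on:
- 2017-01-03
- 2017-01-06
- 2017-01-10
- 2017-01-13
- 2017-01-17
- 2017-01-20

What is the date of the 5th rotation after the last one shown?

Gaps: 3, 4, 3, 4, 3 days — not constant, but cyclic with period 2.
The events fall on every Tuesday and Friday.
The following Tuesday is 2017-01-24.
The following Friday is 2017-01-27.
Next Tuesday: 2017-01-31.
The following Friday is 2017-02-03.
Next Tuesday: 2017-02-07.

2017-02-07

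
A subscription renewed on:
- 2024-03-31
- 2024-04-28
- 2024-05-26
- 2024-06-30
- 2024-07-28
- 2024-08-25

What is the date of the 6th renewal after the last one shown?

2025-02-23

These are Sundays with 28, 28, 35, 28, 28-day gaps.
Each is the final Sunday of its month — 2024-03-31 is past the 28th, so '4th Sunday' doesn't fit.
Last Sunday of September 2024: 2024-09-29.
Last Sunday of October 2024: 2024-10-27.
November 2024 ends with Sunday 2024-11-24.
Last Sunday of December 2024: 2024-12-29.
Last Sunday of January 2025: 2025-01-26.
February 2025 ends with Sunday 2025-02-23.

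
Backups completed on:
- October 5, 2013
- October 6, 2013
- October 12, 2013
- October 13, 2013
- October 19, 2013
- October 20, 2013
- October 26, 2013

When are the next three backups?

The gap pattern 1, 6, 1, 6, 1, 6 repeats every 2 events.
These are the Saturdays and Sundays of each week.
Next Sunday: October 27, 2013.
The following Saturday is November 2, 2013.
Next Sunday: November 3, 2013.

October 27, 2013; November 2, 2013; November 3, 2013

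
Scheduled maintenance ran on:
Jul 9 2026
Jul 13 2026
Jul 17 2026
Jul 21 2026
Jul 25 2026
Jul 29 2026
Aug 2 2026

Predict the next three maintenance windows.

Gaps between consecutive events: 4, 4, 4, 4, 4, 4 days — a constant 4-day interval.
Aug 2 2026 + 4 days = Aug 6 2026.
Aug 6 2026 + 4 days = Aug 10 2026.
Aug 10 2026 + 4 days = Aug 14 2026.

Aug 6 2026, Aug 10 2026, Aug 14 2026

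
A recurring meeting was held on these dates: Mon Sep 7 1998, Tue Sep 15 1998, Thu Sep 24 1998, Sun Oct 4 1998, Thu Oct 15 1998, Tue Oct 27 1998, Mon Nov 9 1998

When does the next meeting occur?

Mon Nov 23 1998

Intervals are 8, 9, 10, 11, 12, 13 days — an arithmetic progression with common difference 1.
Next gap: 14 days. Mon Nov 9 1998 + 14 days = Mon Nov 23 1998.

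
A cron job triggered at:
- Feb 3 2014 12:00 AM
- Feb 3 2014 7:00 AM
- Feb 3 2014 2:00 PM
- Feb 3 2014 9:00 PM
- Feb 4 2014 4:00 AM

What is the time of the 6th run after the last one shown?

Feb 5 2014 10:00 PM

Gaps: 7, 7, 7, 7 hours — each event is 7 hours after the previous one.
Feb 4 2014 4:00 AM + 7 h = Feb 4 2014 11:00 AM.
Feb 4 2014 11:00 AM + 7 h = Feb 4 2014 6:00 PM.
Feb 4 2014 6:00 PM + 7 h = Feb 5 2014 1:00 AM.
Feb 5 2014 1:00 AM + 7 h = Feb 5 2014 8:00 AM.
Feb 5 2014 8:00 AM + 7 h = Feb 5 2014 3:00 PM.
Feb 5 2014 3:00 PM + 7 h = Feb 5 2014 10:00 PM.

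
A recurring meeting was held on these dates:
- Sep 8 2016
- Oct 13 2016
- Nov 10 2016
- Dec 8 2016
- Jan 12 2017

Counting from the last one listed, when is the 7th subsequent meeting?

Aug 10 2017

All dates are Thursdays, 35, 28, 28, 35 days apart.
Specifically, the 2nd Thursday of each month.
2nd Thursday of February 2017: Feb 9 2017.
2nd Thursday of March 2017: Mar 9 2017.
April 2017 — 2nd Thursday is Apr 13 2017.
May 2017 — 2nd Thursday is May 11 2017.
June 2017 — 2nd Thursday is Jun 8 2017.
July 2017 — 2nd Thursday is Jul 13 2017.
August 2017 — 2nd Thursday is Aug 10 2017.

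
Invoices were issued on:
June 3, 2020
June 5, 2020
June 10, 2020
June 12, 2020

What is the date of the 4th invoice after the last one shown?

Every event lands on a Wednesday or Friday (gaps cycle 2, 5, 2).
So the schedule is: every Wednesday and Friday.
Next Wednesday: June 17, 2020.
Next Friday: June 19, 2020.
The following Wednesday is June 24, 2020.
The following Friday is June 26, 2020.

June 26, 2020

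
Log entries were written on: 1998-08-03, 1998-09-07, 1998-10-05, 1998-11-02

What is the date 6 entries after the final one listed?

These are Mondays at 28- or 35-day spacing (35, 28, 28).
The pattern: 1st Monday of the month.
1st Monday of December 1998: 1998-12-07.
1st Monday of January 1999: 1999-01-04.
February 1999 — 1st Monday is 1999-02-01.
March 1999 — 1st Monday is 1999-03-01.
1st Monday of April 1999: 1999-04-05.
May 1999 — 1st Monday is 1999-05-03.

1999-05-03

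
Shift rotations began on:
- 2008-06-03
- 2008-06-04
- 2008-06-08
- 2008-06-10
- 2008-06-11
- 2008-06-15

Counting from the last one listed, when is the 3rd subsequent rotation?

2008-06-22

The gap pattern 1, 4, 2, 1, 4 repeats every 3 events.
These are the Tuesdays, Wednesdays and Sundays of each week.
The following Tuesday is 2008-06-17.
Next Wednesday: 2008-06-18.
The following Sunday is 2008-06-22.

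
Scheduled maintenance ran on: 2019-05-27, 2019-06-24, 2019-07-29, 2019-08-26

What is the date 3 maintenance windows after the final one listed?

Every date is a Monday; gaps 28, 35, 28 days.
Each is the last Monday of its month (at least one falls on the 29th or later, ruling out '4th Monday').
Last Monday of September 2019: 2019-09-30.
Last Monday of October 2019: 2019-10-28.
November 2019 ends with Monday 2019-11-25.

2019-11-25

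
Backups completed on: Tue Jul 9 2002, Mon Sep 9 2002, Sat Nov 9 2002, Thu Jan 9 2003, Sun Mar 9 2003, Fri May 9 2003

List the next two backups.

Wed Jul 9 2003, Tue Sep 9 2003

Gaps: 62, 61, 61, 59, 61 days — not constant. Every event is on the 9th of the month.
Pattern: the 9th of every 2 months.
July 2003: Wed Jul 9 2003.
Next: September 2003 → Tue Sep 9 2003.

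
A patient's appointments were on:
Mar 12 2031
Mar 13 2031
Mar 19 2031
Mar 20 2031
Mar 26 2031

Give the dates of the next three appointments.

Mar 27 2031, Apr 2 2031, Apr 3 2031

Gaps: 1, 6, 1, 6 days — not constant, but cyclic with period 2.
The events fall on every Wednesday and Thursday.
The following Thursday is Mar 27 2031.
Next Wednesday: Apr 2 2031.
Next Thursday: Apr 3 2031.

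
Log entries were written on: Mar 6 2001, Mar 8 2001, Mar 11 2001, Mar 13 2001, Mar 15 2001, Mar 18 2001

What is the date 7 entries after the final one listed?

The gap pattern 2, 3, 2, 2, 3 repeats every 3 events.
These are the Tuesdays, Thursdays and Sundays of each week.
The following Tuesday is Mar 20 2001.
Next Thursday: Mar 22 2001.
Next Sunday: Mar 25 2001.
Next Tuesday: Mar 27 2001.
Next Thursday: Mar 29 2001.
The following Sunday is Apr 1 2001.
The following Tuesday is Apr 3 2001.

Apr 3 2001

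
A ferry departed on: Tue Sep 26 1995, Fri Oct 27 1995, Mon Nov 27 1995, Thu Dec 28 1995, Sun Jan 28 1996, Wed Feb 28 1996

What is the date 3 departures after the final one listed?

Fri May 31 1996

Every event comes 31 days after the last (31, 31, 31, 31, 31).
Wed Feb 28 1996 + 31 days = Sat Mar 30 1996.
Sat Mar 30 1996 + 31 days = Tue Apr 30 1996.
Tue Apr 30 1996 + 31 days = Fri May 31 1996.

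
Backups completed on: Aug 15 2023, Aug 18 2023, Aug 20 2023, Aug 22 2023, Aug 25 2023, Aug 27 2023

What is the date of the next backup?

Aug 29 2023

Gaps: 3, 2, 2, 3, 2 days — not constant, but cyclic with period 3.
The events fall on every Tuesday, Friday and Sunday.
Next Tuesday: Aug 29 2023.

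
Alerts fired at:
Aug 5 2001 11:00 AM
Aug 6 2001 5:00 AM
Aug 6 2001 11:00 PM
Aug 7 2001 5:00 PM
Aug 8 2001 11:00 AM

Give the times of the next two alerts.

Spacing: 18, 18, 18, 18 h — constant 18 h.
Aug 8 2001 11:00 AM + 18 h = Aug 9 2001 5:00 AM.
Aug 9 2001 5:00 AM + 18 h = Aug 9 2001 11:00 PM.

Aug 9 2001 5:00 AM, Aug 9 2001 11:00 PM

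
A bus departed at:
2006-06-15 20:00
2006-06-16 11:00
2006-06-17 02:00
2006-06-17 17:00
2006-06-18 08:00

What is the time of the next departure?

Spacing: 15, 15, 15, 15 h — constant 15 h.
2006-06-18 08:00 + 15 h = 2006-06-18 23:00.

2006-06-18 23:00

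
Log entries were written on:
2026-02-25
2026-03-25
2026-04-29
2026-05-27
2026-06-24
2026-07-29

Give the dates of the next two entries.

2026-08-26, 2026-09-30

Every date is a Wednesday; gaps 28, 35, 28, 28, 35 days.
Each is the last Wednesday of its month (at least one falls on the 29th or later, ruling out '4th Wednesday').
August 2026 ends with Wednesday 2026-08-26.
Last Wednesday of September 2026: 2026-09-30.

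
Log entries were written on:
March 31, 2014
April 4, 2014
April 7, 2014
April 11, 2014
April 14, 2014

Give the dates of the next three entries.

April 18, 2014; April 21, 2014; April 25, 2014

Gaps: 4, 3, 4, 3 days — not constant, but cyclic with period 2.
The events fall on every Monday and Friday.
Next Friday: April 18, 2014.
The following Monday is April 21, 2014.
Next Friday: April 25, 2014.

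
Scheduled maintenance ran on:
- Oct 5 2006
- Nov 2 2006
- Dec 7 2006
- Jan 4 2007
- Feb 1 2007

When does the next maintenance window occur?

Mar 1 2007

Gaps: 28, 35, 28, 28 days — a mix of 28 and 35. Every date is a Thursday.
Each is the 1st Thursday of its month.
March 2007 — 1st Thursday is Mar 1 2007.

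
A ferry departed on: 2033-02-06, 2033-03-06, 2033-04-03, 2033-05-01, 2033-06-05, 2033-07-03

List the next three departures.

Gaps: 28, 28, 28, 35, 28 days — a mix of 28 and 35. Every date is a Sunday.
Each is the 1st Sunday of its month.
1st Sunday of August 2033: 2033-08-07.
1st Sunday of September 2033: 2033-09-04.
October 2033 — 1st Sunday is 2033-10-02.

2033-08-07, 2033-09-04, 2033-10-02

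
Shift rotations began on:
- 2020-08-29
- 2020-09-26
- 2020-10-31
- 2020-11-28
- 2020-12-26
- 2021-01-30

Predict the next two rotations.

2021-02-27, 2021-03-27

These are Saturdays with 28, 35, 28, 28, 35-day gaps.
Each is the final Saturday of its month — 2020-08-29 is past the 28th, so '4th Saturday' doesn't fit.
Last Saturday of February 2021: 2021-02-27.
March 2021 ends with Saturday 2021-03-27.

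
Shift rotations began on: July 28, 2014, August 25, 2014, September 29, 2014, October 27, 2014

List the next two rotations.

All Mondays; the gaps (28, 35, 28) vary with month length.
This is the last Monday of each month.
Last Monday of November 2014: November 24, 2014.
December 2014 ends with Monday December 29, 2014.

November 24, 2014; December 29, 2014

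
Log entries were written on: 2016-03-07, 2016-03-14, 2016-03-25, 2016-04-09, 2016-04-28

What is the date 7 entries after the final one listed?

Intervals are 7, 11, 15, 19 days — an arithmetic progression with common difference 4.
Next gap: 23 days. 2016-04-28 + 23 days = 2016-05-21.
Next gap: 27 days. 2016-05-21 + 27 days = 2016-06-17.
Next gap: 31 days. 2016-06-17 + 31 days = 2016-07-18.
Next gap: 35 days. 2016-07-18 + 35 days = 2016-08-22.
Next gap: 39 days. 2016-08-22 + 39 days = 2016-09-30.
Next gap: 43 days. 2016-09-30 + 43 days = 2016-11-12.
Next gap: 47 days. 2016-11-12 + 47 days = 2016-12-29.

2016-12-29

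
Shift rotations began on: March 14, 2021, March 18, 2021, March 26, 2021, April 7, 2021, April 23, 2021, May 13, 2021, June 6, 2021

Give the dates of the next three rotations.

July 4, 2021; August 5, 2021; September 10, 2021

Intervals are 4, 8, 12, 16, 20, 24 days — an arithmetic progression with common difference 4.
Next gap: 28 days. June 6, 2021 + 28 days = July 4, 2021.
Next gap: 32 days. July 4, 2021 + 32 days = August 5, 2021.
Next gap: 36 days. August 5, 2021 + 36 days = September 10, 2021.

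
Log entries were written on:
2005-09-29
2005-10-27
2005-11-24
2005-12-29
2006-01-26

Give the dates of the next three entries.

2006-02-23, 2006-03-30, 2006-04-27

These are Thursdays with 28, 28, 35, 28-day gaps.
Each is the final Thursday of its month — 2005-09-29 is past the 28th, so '4th Thursday' doesn't fit.
February 2006 ends with Thursday 2006-02-23.
Last Thursday of March 2006: 2006-03-30.
Last Thursday of April 2006: 2006-04-27.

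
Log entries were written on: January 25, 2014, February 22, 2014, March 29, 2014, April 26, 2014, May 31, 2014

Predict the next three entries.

Every date is a Saturday; gaps 28, 35, 28, 35 days.
Each is the last Saturday of its month (at least one falls on the 29th or later, ruling out '4th Saturday').
June 2014 ends with Saturday June 28, 2014.
Last Saturday of July 2014: July 26, 2014.
Last Saturday of August 2014: August 30, 2014.

June 28, 2014; July 26, 2014; August 30, 2014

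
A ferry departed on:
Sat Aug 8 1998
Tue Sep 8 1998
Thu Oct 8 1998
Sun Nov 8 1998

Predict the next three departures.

Tue Dec 8 1998, Fri Jan 8 1999, Mon Feb 8 1999

Each date is the 8th; the gaps (31, 30, 31) track the month lengths.
The rule is the 8th of each month.
December 1998: Tue Dec 8 1998.
January 1999: Fri Jan 8 1999.
Next: February 1999 → Mon Feb 8 1999.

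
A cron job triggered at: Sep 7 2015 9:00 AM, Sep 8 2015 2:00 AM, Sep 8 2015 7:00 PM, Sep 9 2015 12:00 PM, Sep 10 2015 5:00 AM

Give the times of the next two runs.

Sep 10 2015 10:00 PM, Sep 11 2015 3:00 PM

Gaps: 17, 17, 17, 17 hours — each event is 17 hours after the previous one.
Sep 10 2015 5:00 AM + 17 h = Sep 10 2015 10:00 PM.
Sep 10 2015 10:00 PM + 17 h = Sep 11 2015 3:00 PM.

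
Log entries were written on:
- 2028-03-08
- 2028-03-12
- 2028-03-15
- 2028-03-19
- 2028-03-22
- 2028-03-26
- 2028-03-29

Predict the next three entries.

2028-04-02, 2028-04-05, 2028-04-09

Every event lands on a Wednesday or Sunday (gaps cycle 4, 3, 4, 3, 4, 3).
So the schedule is: every Wednesday and Sunday.
The following Sunday is 2028-04-02.
The following Wednesday is 2028-04-05.
Next Sunday: 2028-04-09.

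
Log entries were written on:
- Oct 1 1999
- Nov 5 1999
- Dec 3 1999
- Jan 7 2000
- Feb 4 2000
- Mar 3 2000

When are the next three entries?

Apr 7 2000, May 5 2000, Jun 2 2000

These are Fridays at 28- or 35-day spacing (35, 28, 35, 28, 28).
The pattern: 1st Friday of the month.
April 2000 — 1st Friday is Apr 7 2000.
May 2000 — 1st Friday is May 5 2000.
June 2000 — 1st Friday is Jun 2 2000.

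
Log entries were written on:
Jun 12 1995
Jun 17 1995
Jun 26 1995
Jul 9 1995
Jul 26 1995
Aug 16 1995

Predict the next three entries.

Intervals are 5, 9, 13, 17, 21 days — an arithmetic progression with common difference 4.
Next gap: 25 days. Aug 16 1995 + 25 days = Sep 10 1995.
Next gap: 29 days. Sep 10 1995 + 29 days = Oct 9 1995.
Next gap: 33 days. Oct 9 1995 + 33 days = Nov 11 1995.

Sep 10 1995, Oct 9 1995, Nov 11 1995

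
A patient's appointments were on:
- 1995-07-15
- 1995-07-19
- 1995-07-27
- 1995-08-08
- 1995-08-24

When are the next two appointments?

Gaps: 4, 8, 12, 16 days — each gap is 4 larger than the previous one.
Next gap: 20 days. 1995-08-24 + 20 days = 1995-09-13.
Next gap: 24 days. 1995-09-13 + 24 days = 1995-10-07.

1995-09-13, 1995-10-07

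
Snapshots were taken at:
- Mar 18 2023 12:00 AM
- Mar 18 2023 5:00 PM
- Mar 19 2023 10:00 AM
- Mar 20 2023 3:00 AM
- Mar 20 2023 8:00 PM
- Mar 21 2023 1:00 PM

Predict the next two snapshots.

Mar 22 2023 6:00 AM, Mar 22 2023 11:00 PM

The interval is a steady 17 hours (17, 17, 17, 17, 17).
Mar 21 2023 1:00 PM + 17 h = Mar 22 2023 6:00 AM.
Mar 22 2023 6:00 AM + 17 h = Mar 22 2023 11:00 PM.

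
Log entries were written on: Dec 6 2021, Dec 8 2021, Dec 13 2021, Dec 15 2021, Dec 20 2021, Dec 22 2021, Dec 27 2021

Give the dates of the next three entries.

Dec 29 2021, Jan 3 2022, Jan 5 2022

Gaps: 2, 5, 2, 5, 2, 5 days — not constant, but cyclic with period 2.
The events fall on every Monday and Wednesday.
Next Wednesday: Dec 29 2021.
The following Monday is Jan 3 2022.
The following Wednesday is Jan 5 2022.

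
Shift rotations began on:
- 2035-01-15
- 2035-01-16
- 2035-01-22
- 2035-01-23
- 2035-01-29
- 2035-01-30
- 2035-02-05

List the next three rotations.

Gaps: 1, 6, 1, 6, 1, 6 days — not constant, but cyclic with period 2.
The events fall on every Monday and Tuesday.
Next Tuesday: 2035-02-06.
Next Monday: 2035-02-12.
Next Tuesday: 2035-02-13.

2035-02-06, 2035-02-12, 2035-02-13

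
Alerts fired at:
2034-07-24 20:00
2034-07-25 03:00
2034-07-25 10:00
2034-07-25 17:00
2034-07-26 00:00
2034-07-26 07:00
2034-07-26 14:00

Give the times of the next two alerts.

Gaps: 7, 7, 7, 7, 7, 7 hours — each event is 7 hours after the previous one.
2034-07-26 14:00 + 7 h = 2034-07-26 21:00.
2034-07-26 21:00 + 7 h = 2034-07-27 04:00.

2034-07-26 21:00, 2034-07-27 04:00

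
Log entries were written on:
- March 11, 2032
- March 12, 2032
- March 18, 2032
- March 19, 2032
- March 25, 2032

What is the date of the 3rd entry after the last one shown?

April 2, 2032

Every event lands on a Thursday or Friday (gaps cycle 1, 6, 1, 6).
So the schedule is: every Thursday and Friday.
The following Friday is March 26, 2032.
Next Thursday: April 1, 2032.
Next Friday: April 2, 2032.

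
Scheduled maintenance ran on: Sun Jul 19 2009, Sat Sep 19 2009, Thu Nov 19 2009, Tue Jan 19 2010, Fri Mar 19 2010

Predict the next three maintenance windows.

Wed May 19 2010, Mon Jul 19 2010, Sun Sep 19 2010

Gaps: 62, 61, 61, 59 days — not constant. Every event is on the 19th of the month.
Pattern: the 19th of every 2 months.
May 2010: Wed May 19 2010.
Next: July 2010 → Mon Jul 19 2010.
September 2010: Sun Sep 19 2010.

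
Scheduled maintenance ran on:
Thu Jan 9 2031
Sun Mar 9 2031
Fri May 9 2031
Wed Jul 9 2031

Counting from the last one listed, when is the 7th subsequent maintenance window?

Thu Sep 9 2032

Gaps: 59, 61, 61 days — not constant. Every event is on the 9th of the month.
Pattern: the 9th of every 2 months.
Next: September 2031 → Tue Sep 9 2031.
Next: November 2031 → Sun Nov 9 2031.
Next: January 2032 → Fri Jan 9 2032.
March 2032: Tue Mar 9 2032.
Next: May 2032 → Sun May 9 2032.
Next: July 2032 → Fri Jul 9 2032.
September 2032: Thu Sep 9 2032.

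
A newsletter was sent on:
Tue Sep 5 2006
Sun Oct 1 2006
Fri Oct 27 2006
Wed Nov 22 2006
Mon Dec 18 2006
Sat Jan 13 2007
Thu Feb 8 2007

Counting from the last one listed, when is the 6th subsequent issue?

Sat Jul 14 2007

Gaps between consecutive events: 26, 26, 26, 26, 26, 26 days — a constant 26-day interval.
Thu Feb 8 2007 + 26 days = Tue Mar 6 2007.
Tue Mar 6 2007 + 26 days = Sun Apr 1 2007.
Sun Apr 1 2007 + 26 days = Fri Apr 27 2007.
Fri Apr 27 2007 + 26 days = Wed May 23 2007.
Wed May 23 2007 + 26 days = Mon Jun 18 2007.
Mon Jun 18 2007 + 26 days = Sat Jul 14 2007.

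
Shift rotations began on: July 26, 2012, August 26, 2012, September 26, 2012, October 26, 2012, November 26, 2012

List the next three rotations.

Each date is the 26th; the gaps (31, 31, 30, 31) track the month lengths.
The rule is the 26th of each month.
December 2012: December 26, 2012.
Next: January 2013 → January 26, 2013.
February 2013: February 26, 2013.

December 26, 2012; January 26, 2013; February 26, 2013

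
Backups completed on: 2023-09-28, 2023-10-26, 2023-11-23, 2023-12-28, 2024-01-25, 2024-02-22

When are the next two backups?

2024-03-28, 2024-04-25

These are Thursdays at 28- or 35-day spacing (28, 28, 35, 28, 28).
The pattern: 4th Thursday of the month.
March 2024 — 4th Thursday is 2024-03-28.
4th Thursday of April 2024: 2024-04-25.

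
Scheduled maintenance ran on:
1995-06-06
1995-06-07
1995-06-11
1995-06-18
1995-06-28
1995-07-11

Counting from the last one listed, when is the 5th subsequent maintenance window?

Gaps: 1, 4, 7, 10, 13 days — each gap is 3 larger than the previous one.
Next gap: 16 days. 1995-07-11 + 16 days = 1995-07-27.
Next gap: 19 days. 1995-07-27 + 19 days = 1995-08-15.
Next gap: 22 days. 1995-08-15 + 22 days = 1995-09-06.
Next gap: 25 days. 1995-09-06 + 25 days = 1995-10-01.
Next gap: 28 days. 1995-10-01 + 28 days = 1995-10-29.

1995-10-29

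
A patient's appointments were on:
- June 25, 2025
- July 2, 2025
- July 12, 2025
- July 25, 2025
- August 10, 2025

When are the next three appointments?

August 29, 2025; September 20, 2025; October 15, 2025

The spacing grows by 3 each time: 7, 10, 13, 16 days.
Next gap: 19 days. August 10, 2025 + 19 days = August 29, 2025.
Next gap: 22 days. August 29, 2025 + 22 days = September 20, 2025.
Next gap: 25 days. September 20, 2025 + 25 days = October 15, 2025.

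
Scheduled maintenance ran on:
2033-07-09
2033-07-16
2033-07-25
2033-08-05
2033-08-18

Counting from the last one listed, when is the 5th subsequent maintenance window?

The spacing grows by 2 each time: 7, 9, 11, 13 days.
Next gap: 15 days. 2033-08-18 + 15 days = 2033-09-02.
Next gap: 17 days. 2033-09-02 + 17 days = 2033-09-19.
Next gap: 19 days. 2033-09-19 + 19 days = 2033-10-08.
Next gap: 21 days. 2033-10-08 + 21 days = 2033-10-29.
Next gap: 23 days. 2033-10-29 + 23 days = 2033-11-21.

2033-11-21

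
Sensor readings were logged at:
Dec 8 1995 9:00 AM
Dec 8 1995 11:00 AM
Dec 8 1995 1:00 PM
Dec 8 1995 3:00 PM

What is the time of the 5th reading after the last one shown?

Spacing: 2, 2, 2 h — constant 2 h.
Dec 8 1995 3:00 PM + 2 h = Dec 8 1995 5:00 PM.
Dec 8 1995 5:00 PM + 2 h = Dec 8 1995 7:00 PM.
Dec 8 1995 7:00 PM + 2 h = Dec 8 1995 9:00 PM.
Dec 8 1995 9:00 PM + 2 h = Dec 8 1995 11:00 PM.
Dec 8 1995 11:00 PM + 2 h = Dec 9 1995 1:00 AM.

Dec 9 1995 1:00 AM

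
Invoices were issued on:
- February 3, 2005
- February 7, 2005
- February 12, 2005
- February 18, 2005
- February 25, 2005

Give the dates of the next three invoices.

March 5, 2005; March 14, 2005; March 24, 2005

The spacing grows by 1 each time: 4, 5, 6, 7 days.
Next gap: 8 days. February 25, 2005 + 8 days = March 5, 2005.
Next gap: 9 days. March 5, 2005 + 9 days = March 14, 2005.
Next gap: 10 days. March 14, 2005 + 10 days = March 24, 2005.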